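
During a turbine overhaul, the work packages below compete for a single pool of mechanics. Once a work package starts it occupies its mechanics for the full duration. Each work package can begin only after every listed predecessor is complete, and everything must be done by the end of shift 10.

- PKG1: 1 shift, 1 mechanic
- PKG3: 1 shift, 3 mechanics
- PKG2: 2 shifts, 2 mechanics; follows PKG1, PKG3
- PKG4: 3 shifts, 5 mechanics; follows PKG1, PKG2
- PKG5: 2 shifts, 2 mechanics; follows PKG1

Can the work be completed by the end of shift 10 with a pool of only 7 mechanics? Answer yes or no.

yes

Schedule PKG1@1, PKG3@1, PKG2@2, PKG4@4, PKG5@2: s1:4  s2:4  s3:4  s4:5  s5:5  s6:5  s7:0  s8:0  s9:0  s10:0 — peak 5 ≤ 7.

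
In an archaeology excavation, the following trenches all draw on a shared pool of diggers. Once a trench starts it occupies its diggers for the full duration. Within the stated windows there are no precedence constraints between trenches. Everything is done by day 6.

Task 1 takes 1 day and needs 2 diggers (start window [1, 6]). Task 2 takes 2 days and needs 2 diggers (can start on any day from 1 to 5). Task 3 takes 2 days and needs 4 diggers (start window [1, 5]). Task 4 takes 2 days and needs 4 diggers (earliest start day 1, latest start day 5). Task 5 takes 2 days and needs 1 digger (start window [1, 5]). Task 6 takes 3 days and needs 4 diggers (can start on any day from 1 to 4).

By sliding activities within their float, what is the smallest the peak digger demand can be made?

Early-start (Task 1@1, Task 2@1, Task 3@1, Task 4@1, Task 5@1, Task 6@1) gives peak 17: d1:17  d2:15  d3:4  d4:0  d5:0  d6:0.
Shift Task 4→3, Task 5→2, Task 6→4.
Schedule Task 1@1, Task 2@1, Task 3@1, Task 4@3, Task 5@2, Task 6@4: d1:8  d2:7  d3:5  d4:8  d5:4  d6:4 — peak 8.

8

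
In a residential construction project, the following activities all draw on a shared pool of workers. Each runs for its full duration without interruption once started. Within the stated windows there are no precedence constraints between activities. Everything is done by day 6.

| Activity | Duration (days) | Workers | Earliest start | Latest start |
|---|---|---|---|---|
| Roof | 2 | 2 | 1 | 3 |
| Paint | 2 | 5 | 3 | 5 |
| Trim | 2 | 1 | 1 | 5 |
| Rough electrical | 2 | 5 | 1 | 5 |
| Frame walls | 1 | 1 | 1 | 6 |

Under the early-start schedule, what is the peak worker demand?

9

Early-start schedule: Roof@1, Paint@3, Trim@1, Rough electrical@1, Frame walls@1.
Load per day: day 1: 9, day 2: 8, day 3: 5, day 4: 5, day 5: 0, day 6: 0.
Peak is 9.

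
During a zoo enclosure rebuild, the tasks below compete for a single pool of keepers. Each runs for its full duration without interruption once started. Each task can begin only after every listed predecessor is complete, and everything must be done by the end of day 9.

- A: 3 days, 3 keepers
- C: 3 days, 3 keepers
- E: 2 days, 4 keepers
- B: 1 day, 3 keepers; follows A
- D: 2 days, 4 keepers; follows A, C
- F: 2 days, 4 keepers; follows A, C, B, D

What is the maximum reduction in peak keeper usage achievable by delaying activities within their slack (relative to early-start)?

3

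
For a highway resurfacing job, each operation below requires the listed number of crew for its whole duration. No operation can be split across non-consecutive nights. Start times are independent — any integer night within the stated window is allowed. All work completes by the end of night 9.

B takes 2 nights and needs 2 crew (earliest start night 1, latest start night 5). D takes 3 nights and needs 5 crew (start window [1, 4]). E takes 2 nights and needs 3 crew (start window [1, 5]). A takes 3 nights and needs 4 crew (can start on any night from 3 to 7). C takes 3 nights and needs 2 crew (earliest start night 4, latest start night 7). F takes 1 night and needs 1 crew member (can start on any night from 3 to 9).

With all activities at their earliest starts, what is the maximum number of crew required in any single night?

10

Early-start schedule: B@1, D@1, E@1, A@3, C@4, F@3.
Load per night: night 1: 10, night 2: 10, night 3: 10, night 4: 6, night 5: 6, night 6: 2, night 7: 0, night 8: 0, night 9: 0.
Peak is 10.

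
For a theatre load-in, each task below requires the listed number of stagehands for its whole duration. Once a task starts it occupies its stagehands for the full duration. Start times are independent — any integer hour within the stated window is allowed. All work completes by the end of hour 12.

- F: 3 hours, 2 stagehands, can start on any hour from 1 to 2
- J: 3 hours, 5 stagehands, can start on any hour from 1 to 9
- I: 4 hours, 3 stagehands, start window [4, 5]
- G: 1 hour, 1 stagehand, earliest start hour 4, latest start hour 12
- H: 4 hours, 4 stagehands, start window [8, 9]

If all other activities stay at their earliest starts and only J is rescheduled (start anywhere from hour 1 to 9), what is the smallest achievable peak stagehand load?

7

J@1: h1:7  h2:7  h3:7  h4:4  h5:3  h6:3  h7:3  h8:4  h9:4  h10:4  h11:4  h12:0 → peak 7
J@2: h1:2  h2:7  h3:7  h4:9  h5:3  h6:3  h7:3  h8:4  h9:4  h10:4  h11:4  h12:0 → peak 9
J@3: h1:2  h2:2  h3:7  h4:9  h5:8  h6:3  h7:3  h8:4  h9:4  h10:4  h11:4  h12:0 → peak 9
J@4: h1:2  h2:2  h3:2  h4:9  h5:8  h6:8  h7:3  h8:4  h9:4  h10:4  h11:4  h12:0 → peak 9
J@5: h1:2  h2:2  h3:2  h4:4  h5:8  h6:8  h7:8  h8:4  h9:4  h10:4  h11:4  h12:0 → peak 8
J@6: h1:2  h2:2  h3:2  h4:4  h5:3  h6:8  h7:8  h8:9  h9:4  h10:4  h11:4  h12:0 → peak 9
J@7: h1:2  h2:2  h3:2  h4:4  h5:3  h6:3  h7:8  h8:9  h9:9  h10:4  h11:4  h12:0 → peak 9
J@8: h1:2  h2:2  h3:2  h4:4  h5:3  h6:3  h7:3  h8:9  h9:9  h10:9  h11:4  h12:0 → peak 9
J@9: h1:2  h2:2  h3:2  h4:4  h5:3  h6:3  h7:3  h8:4  h9:9  h10:9  h11:9  h12:0 → peak 9
Best is J@1, peak 7.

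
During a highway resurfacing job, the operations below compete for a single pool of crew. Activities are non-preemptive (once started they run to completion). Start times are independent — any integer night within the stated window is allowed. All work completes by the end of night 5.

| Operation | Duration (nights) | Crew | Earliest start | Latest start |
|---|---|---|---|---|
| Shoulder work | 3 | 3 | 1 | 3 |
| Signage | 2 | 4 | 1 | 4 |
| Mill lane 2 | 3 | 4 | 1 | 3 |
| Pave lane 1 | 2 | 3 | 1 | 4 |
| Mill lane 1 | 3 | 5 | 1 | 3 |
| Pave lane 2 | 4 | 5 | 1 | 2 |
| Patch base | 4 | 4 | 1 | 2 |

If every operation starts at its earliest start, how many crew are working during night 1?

At early start, night 1 has: Shoulder work, Signage, Mill lane 2, Pave lane 1, Mill lane 1, Pave lane 2, Patch base.
Demand: 3 + 4 + 4 + 3 + 5 + 5 + 4 = 28.

28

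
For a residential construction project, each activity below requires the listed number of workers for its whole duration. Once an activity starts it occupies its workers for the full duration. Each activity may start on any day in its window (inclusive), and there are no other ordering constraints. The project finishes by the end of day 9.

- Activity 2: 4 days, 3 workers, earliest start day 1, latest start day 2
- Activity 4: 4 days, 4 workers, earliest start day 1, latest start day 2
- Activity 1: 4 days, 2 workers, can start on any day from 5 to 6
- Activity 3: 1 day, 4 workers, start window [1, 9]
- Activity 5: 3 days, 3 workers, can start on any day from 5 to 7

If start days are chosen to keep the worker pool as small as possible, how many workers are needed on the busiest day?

Early-start (Activity 2@1, Activity 4@1, Activity 1@5, Activity 3@1, Activity 5@5) gives peak 11: d1:11  d2:7  d3:7  d4:7  d5:5  d6:5  d7:5  d8:2  d9:0.
Shift Activity 3→5, Activity 5→6.
Schedule Activity 2@1, Activity 4@1, Activity 1@5, Activity 3@5, Activity 5@6: d1:7  d2:7  d3:7  d4:7  d5:6  d6:5  d7:5  d8:5  d9:0 — peak 7.

7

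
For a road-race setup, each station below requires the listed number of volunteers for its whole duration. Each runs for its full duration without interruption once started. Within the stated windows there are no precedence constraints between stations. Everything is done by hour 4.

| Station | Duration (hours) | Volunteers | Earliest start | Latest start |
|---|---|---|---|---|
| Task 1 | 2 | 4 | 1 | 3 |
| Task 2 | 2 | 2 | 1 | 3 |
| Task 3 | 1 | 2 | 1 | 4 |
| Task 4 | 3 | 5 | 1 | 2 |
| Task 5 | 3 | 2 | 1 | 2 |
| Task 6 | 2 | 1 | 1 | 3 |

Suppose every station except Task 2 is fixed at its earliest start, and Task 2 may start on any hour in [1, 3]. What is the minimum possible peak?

14

Task 2@1: h1:16  h2:14  h3:7  h4:0 → peak 16
Task 2@2: h1:14  h2:14  h3:9  h4:0 → peak 14
Task 2@3: h1:14  h2:12  h3:9  h4:2 → peak 14
Best is Task 2@2, peak 14.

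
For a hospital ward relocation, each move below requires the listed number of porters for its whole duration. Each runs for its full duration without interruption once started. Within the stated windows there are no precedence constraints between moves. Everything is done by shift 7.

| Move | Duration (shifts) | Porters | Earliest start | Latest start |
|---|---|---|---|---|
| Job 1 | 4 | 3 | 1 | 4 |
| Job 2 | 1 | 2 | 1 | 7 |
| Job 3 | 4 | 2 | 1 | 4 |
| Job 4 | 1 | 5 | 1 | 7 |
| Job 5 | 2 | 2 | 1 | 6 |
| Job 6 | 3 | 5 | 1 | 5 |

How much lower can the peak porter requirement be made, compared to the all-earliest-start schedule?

11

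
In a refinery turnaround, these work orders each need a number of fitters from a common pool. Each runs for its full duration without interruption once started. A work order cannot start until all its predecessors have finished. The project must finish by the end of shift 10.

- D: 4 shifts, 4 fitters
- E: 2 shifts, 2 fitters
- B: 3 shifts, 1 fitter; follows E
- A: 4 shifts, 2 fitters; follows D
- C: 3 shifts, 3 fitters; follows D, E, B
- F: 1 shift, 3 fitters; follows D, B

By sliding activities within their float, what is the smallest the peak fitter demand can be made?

Early-start (D@1, E@1, B@3, A@5, C@6, F@6) gives peak 8: s1:6  s2:6  s3:5  s4:5  s5:3  s6:8  s7:5  s8:5  s9:0  s10:0.
Shift D→3, A→7, C→7, F→10.
Schedule D@3, E@1, B@3, A@7, C@7, F@10: s1:2  s2:2  s3:5  s4:5  s5:5  s6:4  s7:5  s8:5  s9:5  s10:5 — peak 5.
Total fitter-shifts = 43 over 10 shifts ⇒ peak ≥ ⌈43/10⌉ = 5, so 5 is optimal.

5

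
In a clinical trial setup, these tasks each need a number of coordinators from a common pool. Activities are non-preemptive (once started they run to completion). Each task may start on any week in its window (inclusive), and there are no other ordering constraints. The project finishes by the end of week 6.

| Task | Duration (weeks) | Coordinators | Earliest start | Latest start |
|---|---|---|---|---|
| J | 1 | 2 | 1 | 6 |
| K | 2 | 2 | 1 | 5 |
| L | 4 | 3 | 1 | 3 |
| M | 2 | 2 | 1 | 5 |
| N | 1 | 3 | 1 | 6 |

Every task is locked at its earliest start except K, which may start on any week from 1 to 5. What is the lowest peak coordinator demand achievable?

10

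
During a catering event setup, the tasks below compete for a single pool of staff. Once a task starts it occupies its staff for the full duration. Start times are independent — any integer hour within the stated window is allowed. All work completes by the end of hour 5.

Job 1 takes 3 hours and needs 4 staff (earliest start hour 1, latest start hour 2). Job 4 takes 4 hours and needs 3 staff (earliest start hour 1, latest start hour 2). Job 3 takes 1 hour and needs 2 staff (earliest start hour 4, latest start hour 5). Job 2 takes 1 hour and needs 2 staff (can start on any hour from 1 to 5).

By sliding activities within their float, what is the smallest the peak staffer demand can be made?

7

Early-start (Job 1@1, Job 4@1, Job 3@4, Job 2@1) gives peak 9: h1:9  h2:7  h3:7  h4:5  h5:0.
Shift Job 2→4.
Schedule Job 1@1, Job 4@1, Job 3@4, Job 2@4: h1:7  h2:7  h3:7  h4:7  h5:0 — peak 7.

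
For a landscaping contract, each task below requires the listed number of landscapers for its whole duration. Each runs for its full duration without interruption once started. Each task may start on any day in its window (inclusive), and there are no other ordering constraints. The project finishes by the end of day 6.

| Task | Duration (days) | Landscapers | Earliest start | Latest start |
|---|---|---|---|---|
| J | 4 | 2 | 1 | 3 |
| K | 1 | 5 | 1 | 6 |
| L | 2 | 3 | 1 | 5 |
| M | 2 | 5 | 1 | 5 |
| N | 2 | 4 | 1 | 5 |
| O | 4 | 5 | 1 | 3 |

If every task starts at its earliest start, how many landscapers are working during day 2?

At early start, day 2 has: J, L, M, N, O.
Demand: 2 + 3 + 5 + 4 + 5 = 19.

19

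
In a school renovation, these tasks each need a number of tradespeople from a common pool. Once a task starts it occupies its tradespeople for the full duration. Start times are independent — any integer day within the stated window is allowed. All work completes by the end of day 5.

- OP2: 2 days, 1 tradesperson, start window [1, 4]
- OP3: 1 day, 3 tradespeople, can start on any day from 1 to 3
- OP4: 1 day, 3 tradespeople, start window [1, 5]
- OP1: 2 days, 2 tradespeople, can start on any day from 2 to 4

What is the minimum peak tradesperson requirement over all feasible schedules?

Early-start (OP2@1, OP3@1, OP4@1, OP1@2) gives peak 7: d1:7  d2:3  d3:2  d4:0  d5:0.
Shift OP2→2, OP4→4.
Schedule OP2@2, OP3@1, OP4@4, OP1@2: d1:3  d2:3  d3:3  d4:3  d5:0 — peak 3.
Total tradesperson-days = 12 over 5 days ⇒ peak ≥ ⌈12/5⌉ = 3, so 3 is optimal.

3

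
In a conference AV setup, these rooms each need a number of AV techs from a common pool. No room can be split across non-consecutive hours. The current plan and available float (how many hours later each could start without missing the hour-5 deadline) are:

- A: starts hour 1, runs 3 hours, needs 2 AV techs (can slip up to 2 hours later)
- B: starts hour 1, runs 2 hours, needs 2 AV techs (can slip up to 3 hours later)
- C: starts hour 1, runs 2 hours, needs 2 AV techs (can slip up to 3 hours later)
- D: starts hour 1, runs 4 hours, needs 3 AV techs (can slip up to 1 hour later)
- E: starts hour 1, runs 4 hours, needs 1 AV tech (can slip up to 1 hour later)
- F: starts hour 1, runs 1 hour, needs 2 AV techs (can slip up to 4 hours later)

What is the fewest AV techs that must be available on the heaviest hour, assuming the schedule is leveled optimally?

Early-start (A@1, B@1, C@1, D@1, E@1, F@1) gives peak 12: h1:12  h2:10  h3:6  h4:4  h5:0.
Shift C→3, F→4.
Schedule A@1, B@1, C@3, D@1, E@1, F@4: h1:8  h2:8  h3:8  h4:8  h5:0 — peak 8.

8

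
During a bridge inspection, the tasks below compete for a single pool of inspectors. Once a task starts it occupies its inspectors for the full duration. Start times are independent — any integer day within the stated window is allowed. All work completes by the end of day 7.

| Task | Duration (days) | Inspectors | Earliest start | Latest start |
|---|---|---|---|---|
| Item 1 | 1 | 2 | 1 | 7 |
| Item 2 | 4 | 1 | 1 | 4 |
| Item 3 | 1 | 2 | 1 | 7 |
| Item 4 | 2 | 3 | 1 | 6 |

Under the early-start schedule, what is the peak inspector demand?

Early-start schedule: Item 1@1, Item 2@1, Item 3@1, Item 4@1.
Load per day: day 1: 8, day 2: 4, day 3: 1, day 4: 1, day 5: 0, day 6: 0, day 7: 0.
Peak is 8.

8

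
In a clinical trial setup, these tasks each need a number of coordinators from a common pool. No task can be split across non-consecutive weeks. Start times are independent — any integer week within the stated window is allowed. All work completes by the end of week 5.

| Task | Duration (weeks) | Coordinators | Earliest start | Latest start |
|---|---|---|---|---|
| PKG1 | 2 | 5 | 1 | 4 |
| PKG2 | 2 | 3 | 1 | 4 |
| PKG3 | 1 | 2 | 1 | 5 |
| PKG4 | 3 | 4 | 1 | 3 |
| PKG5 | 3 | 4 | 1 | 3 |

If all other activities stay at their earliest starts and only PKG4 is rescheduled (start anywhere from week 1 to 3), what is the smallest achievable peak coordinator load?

14

PKG4@1: w1:18  w2:16  w3:8  w4:0  w5:0 → peak 18
PKG4@2: w1:14  w2:16  w3:8  w4:4  w5:0 → peak 16
PKG4@3: w1:14  w2:12  w3:8  w4:4  w5:4 → peak 14
Best is PKG4@3, peak 14.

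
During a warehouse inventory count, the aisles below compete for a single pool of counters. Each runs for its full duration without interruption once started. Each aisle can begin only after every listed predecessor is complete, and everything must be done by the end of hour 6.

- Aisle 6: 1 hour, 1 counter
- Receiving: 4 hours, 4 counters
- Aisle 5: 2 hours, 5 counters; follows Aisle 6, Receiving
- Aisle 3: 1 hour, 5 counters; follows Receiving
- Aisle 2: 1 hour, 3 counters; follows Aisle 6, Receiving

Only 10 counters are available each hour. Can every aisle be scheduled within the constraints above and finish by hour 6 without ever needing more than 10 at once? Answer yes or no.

yes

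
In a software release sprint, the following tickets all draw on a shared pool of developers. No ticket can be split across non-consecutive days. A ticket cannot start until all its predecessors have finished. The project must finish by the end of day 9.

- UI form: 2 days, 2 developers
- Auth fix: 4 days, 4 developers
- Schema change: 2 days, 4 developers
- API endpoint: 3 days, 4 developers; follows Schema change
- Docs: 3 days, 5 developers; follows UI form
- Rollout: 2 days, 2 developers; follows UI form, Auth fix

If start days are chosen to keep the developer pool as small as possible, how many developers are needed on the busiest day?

8

Early-start (UI form@1, Auth fix@1, Schema change@1, API endpoint@3, Docs@3, Rollout@5) gives peak 13: d1:10  d2:10  d3:13  d4:13  d5:11  d6:2  d7:0  d8:0  d9:0.
Shift Auth fix→3, Docs→7, Rollout→7.
Schedule UI form@1, Auth fix@3, Schema change@1, API endpoint@3, Docs@7, Rollout@7: d1:6  d2:6  d3:8  d4:8  d5:8  d6:4  d7:7  d8:7  d9:5 — peak 8.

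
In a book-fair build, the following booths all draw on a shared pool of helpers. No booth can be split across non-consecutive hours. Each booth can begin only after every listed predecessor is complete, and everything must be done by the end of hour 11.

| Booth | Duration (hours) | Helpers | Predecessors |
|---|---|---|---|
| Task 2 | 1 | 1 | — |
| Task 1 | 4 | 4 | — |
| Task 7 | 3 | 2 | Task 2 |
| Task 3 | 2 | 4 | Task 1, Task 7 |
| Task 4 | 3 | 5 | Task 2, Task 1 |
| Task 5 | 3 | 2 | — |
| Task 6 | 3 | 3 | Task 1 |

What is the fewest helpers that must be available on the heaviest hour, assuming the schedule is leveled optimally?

7

Early-start (Task 2@1, Task 1@1, Task 7@2, Task 3@5, Task 4@5, Task 5@1, Task 6@5) gives peak 12: h1:7  h2:8  h3:8  h4:6  h5:12  h6:12  h7:8  h8:0  h9:0  h10:0  h11:0.
Shift Task 4→8, Task 5→7.
Schedule Task 2@1, Task 1@1, Task 7@2, Task 3@5, Task 4@8, Task 5@7, Task 6@5: h1:5  h2:6  h3:6  h4:6  h5:7  h6:7  h7:5  h8:7  h9:7  h10:5  h11:0 — peak 7.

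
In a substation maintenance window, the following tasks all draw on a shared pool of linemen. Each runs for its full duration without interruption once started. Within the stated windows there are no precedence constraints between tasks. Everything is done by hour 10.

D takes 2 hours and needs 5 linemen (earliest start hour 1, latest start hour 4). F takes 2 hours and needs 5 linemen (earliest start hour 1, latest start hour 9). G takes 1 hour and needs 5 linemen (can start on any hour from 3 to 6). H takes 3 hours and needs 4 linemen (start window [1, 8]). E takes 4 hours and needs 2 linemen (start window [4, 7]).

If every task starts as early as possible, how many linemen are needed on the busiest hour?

Early-start schedule: D@1, F@1, G@3, H@1, E@4.
Load per hour: hour 1: 14, hour 2: 14, hour 3: 9, hour 4: 2, hour 5: 2, hour 6: 2, hour 7: 2, hour 8: 0, hour 9: 0, hour 10: 0.
Peak is 14.

14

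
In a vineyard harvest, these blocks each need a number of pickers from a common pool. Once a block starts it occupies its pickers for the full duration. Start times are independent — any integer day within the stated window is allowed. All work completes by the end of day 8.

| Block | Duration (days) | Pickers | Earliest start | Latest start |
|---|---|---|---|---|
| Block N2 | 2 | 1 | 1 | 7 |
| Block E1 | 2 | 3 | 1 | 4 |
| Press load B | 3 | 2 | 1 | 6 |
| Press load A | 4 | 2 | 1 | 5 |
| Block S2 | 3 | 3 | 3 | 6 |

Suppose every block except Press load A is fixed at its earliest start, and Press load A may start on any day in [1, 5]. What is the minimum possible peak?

6

Press load A@1: d1:8  d2:8  d3:7  d4:5  d5:3  d6:0  d7:0  d8:0 → peak 8
Press load A@2: d1:6  d2:8  d3:7  d4:5  d5:5  d6:0  d7:0  d8:0 → peak 8
Press load A@3: d1:6  d2:6  d3:7  d4:5  d5:5  d6:2  d7:0  d8:0 → peak 7
Press load A@4: d1:6  d2:6  d3:5  d4:5  d5:5  d6:2  d7:2  d8:0 → peak 6
Press load A@5: d1:6  d2:6  d3:5  d4:3  d5:5  d6:2  d7:2  d8:2 → peak 6
Best is Press load A@4, peak 6.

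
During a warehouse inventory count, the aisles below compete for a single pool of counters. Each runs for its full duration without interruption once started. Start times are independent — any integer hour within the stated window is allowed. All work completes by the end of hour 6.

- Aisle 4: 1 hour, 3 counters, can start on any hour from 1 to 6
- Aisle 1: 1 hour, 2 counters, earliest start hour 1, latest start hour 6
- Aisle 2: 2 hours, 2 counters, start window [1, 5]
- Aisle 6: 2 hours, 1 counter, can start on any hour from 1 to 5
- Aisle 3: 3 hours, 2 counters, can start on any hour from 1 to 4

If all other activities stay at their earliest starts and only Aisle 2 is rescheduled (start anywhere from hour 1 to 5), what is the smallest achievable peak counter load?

8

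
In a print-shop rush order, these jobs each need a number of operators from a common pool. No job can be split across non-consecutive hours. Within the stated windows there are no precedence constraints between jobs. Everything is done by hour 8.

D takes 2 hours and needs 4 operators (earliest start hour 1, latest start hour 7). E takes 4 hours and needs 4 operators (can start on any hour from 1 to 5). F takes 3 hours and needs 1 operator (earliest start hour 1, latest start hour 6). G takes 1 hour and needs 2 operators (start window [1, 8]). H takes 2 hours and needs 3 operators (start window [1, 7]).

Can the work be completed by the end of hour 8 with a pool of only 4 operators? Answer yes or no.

no

Total operator-hours = 35; over 8 hours the average is 35/8 > 4, so some hour must exceed 4.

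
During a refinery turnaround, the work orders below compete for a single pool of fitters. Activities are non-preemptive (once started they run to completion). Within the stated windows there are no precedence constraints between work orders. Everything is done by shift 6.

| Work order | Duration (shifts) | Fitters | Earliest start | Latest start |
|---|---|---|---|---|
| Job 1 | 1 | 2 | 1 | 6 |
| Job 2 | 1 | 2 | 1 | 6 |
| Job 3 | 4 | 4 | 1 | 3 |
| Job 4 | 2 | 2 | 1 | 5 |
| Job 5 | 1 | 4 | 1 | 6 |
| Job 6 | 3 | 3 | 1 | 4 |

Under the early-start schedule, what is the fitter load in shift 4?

4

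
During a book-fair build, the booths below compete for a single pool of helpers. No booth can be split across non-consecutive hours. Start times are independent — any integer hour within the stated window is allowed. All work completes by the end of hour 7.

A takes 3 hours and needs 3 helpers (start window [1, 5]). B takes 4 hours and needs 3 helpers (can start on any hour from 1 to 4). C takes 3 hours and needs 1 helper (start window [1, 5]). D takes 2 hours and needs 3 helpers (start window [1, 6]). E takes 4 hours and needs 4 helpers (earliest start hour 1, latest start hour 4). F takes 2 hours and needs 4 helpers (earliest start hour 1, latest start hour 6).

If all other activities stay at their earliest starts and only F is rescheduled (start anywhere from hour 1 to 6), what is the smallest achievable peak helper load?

14

F@1: h1:18  h2:18  h3:11  h4:7  h5:0  h6:0  h7:0 → peak 18
F@2: h1:14  h2:18  h3:15  h4:7  h5:0  h6:0  h7:0 → peak 18
F@3: h1:14  h2:14  h3:15  h4:11  h5:0  h6:0  h7:0 → peak 15
F@4: h1:14  h2:14  h3:11  h4:11  h5:4  h6:0  h7:0 → peak 14
F@5: h1:14  h2:14  h3:11  h4:7  h5:4  h6:4  h7:0 → peak 14
F@6: h1:14  h2:14  h3:11  h4:7  h5:0  h6:4  h7:4 → peak 14
Best is F@4, peak 14.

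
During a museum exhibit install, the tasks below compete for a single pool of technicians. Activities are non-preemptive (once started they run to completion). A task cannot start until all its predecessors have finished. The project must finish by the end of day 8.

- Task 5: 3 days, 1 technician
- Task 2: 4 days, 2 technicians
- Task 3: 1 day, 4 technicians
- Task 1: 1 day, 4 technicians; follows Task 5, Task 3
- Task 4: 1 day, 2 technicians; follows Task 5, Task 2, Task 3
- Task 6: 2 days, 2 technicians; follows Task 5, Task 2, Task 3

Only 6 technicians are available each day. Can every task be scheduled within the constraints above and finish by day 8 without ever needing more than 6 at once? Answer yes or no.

yes

Schedule Task 5@1, Task 2@1, Task 3@5, Task 1@6, Task 4@7, Task 6@7: d1:3  d2:3  d3:3  d4:2  d5:4  d6:4  d7:4  d8:2 — peak 4 ≤ 6.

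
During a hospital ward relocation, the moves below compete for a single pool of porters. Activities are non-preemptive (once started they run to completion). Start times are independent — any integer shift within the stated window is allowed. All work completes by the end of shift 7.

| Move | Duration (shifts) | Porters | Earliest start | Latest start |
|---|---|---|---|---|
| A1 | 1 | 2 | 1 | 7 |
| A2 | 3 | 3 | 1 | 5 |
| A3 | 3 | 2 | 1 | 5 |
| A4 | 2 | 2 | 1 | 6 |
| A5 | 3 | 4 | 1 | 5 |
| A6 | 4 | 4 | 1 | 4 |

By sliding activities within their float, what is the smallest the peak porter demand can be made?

Early-start (A1@1, A2@1, A3@1, A4@1, A5@1, A6@1) gives peak 17: s1:17  s2:15  s3:13  s4:4  s5:0  s6:0  s7:0.
Shift A4→2, A5→4, A6→4.
Schedule A1@1, A2@1, A3@1, A4@2, A5@4, A6@4: s1:7  s2:7  s3:7  s4:8  s5:8  s6:8  s7:4 — peak 8.

8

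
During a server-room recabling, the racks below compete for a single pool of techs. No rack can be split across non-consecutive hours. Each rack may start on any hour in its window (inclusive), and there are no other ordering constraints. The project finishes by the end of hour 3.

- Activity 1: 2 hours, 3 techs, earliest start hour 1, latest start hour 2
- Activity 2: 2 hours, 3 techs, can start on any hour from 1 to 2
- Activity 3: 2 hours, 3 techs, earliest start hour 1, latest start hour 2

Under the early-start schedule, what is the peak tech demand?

Early-start schedule: Activity 1@1, Activity 2@1, Activity 3@1.
Load per hour: hour 1: 9, hour 2: 9, hour 3: 0.
Peak is 9.

9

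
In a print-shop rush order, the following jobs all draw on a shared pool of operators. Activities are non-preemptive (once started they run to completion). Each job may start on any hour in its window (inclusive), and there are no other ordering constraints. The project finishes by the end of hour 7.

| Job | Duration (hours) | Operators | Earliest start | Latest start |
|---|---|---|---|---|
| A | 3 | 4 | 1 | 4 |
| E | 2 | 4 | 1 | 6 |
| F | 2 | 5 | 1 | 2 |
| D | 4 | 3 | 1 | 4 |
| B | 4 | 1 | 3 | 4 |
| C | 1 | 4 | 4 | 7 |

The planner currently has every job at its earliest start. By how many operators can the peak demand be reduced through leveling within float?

Early-start peak: h1:16  h2:16  h3:8  h4:8  h5:1  h6:1  h7:0 ⇒ 16.
Leveled (A@3, E@6, F@1, D@1, B@3, C@7): h1:8  h2:8  h3:8  h4:8  h5:5  h6:5  h7:8 ⇒ 8.
Reduction 16 − 8 = 8.

8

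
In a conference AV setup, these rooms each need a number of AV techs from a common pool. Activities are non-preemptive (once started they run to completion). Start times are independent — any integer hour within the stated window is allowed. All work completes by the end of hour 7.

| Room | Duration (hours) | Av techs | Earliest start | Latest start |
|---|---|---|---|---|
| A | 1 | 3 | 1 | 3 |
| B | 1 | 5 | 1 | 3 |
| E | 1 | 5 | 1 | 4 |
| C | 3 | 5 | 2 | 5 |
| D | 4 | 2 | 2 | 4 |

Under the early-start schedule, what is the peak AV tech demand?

13

Early-start schedule: A@1, B@1, E@1, C@2, D@2.
Load per hour: hour 1: 13, hour 2: 7, hour 3: 7, hour 4: 7, hour 5: 2, hour 6: 0, hour 7: 0.
Peak is 13.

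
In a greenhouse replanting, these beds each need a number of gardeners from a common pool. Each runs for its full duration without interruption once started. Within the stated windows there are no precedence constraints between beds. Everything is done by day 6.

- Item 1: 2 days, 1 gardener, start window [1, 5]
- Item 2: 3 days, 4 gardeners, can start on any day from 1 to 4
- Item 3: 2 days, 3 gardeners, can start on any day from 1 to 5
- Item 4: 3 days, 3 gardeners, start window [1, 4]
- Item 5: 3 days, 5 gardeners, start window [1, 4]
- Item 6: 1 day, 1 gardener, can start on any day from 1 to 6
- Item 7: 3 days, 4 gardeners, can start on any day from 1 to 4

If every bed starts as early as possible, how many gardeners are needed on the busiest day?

Early-start schedule: Item 1@1, Item 2@1, Item 3@1, Item 4@1, Item 5@1, Item 6@1, Item 7@1.
Load per day: day 1: 21, day 2: 20, day 3: 16, day 4: 0, day 5: 0, day 6: 0.
Peak is 21.

21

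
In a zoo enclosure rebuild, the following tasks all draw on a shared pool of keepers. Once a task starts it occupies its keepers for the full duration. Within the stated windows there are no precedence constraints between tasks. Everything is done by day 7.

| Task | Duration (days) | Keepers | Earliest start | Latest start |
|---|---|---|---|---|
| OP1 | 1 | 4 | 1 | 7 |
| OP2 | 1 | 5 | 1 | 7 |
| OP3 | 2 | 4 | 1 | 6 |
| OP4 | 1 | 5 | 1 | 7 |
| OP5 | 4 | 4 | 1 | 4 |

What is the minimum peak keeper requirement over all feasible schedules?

8

Early-start (OP1@1, OP2@1, OP3@1, OP4@1, OP5@1) gives peak 22: d1:22  d2:8  d3:4  d4:4  d5:0  d6:0  d7:0.
Shift OP2→2, OP3→3, OP4→7, OP5→3.
Schedule OP1@1, OP2@2, OP3@3, OP4@7, OP5@3: d1:4  d2:5  d3:8  d4:8  d5:4  d6:4  d7:5 — peak 8.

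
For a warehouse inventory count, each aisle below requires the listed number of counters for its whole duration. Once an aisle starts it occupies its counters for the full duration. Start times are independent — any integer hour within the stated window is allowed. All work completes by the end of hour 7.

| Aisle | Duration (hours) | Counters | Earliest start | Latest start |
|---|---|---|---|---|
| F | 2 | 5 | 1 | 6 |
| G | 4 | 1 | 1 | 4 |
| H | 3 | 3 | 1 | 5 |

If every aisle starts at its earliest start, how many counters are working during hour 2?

At early start, hour 2 has: F, G, H.
Demand: 5 + 1 + 3 = 9.

9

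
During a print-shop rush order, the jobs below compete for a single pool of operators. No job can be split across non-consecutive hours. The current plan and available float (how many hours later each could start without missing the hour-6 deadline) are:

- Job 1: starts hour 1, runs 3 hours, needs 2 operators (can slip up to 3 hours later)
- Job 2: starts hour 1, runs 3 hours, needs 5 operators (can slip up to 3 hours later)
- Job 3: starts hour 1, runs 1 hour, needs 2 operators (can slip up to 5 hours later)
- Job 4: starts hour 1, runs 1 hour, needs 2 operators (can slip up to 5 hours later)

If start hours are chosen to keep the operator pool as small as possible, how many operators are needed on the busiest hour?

Early-start (Job 1@1, Job 2@1, Job 3@1, Job 4@1) gives peak 11: h1:11  h2:7  h3:7  h4:0  h5:0  h6:0.
Shift Job 2→4, Job 4→2.
Schedule Job 1@1, Job 2@4, Job 3@1, Job 4@2: h1:4  h2:4  h3:2  h4:5  h5:5  h6:5 — peak 5.
Total operator-hours = 25 over 6 hours ⇒ peak ≥ ⌈25/6⌉ = 5, so 5 is optimal.

5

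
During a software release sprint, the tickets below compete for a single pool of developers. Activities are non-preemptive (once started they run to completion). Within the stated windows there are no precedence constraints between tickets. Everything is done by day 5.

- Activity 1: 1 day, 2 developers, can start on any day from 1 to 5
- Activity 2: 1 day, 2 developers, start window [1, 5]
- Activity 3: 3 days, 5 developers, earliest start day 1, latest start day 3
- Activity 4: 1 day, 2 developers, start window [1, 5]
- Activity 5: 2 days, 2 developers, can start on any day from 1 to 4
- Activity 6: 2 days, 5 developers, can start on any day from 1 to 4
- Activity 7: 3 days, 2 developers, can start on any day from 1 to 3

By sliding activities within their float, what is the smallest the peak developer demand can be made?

9

Early-start (Activity 1@1, Activity 2@1, Activity 3@1, Activity 4@1, Activity 5@1, Activity 6@1, Activity 7@1) gives peak 20: d1:20  d2:14  d3:7  d4:0  d5:0.
Shift Activity 4→2, Activity 5→2, Activity 6→4, Activity 7→3.
Schedule Activity 1@1, Activity 2@1, Activity 3@1, Activity 4@2, Activity 5@2, Activity 6@4, Activity 7@3: d1:9  d2:9  d3:9  d4:7  d5:7 — peak 9.
Total developer-days = 41 over 5 days ⇒ peak ≥ ⌈41/5⌉ = 9, so 9 is optimal.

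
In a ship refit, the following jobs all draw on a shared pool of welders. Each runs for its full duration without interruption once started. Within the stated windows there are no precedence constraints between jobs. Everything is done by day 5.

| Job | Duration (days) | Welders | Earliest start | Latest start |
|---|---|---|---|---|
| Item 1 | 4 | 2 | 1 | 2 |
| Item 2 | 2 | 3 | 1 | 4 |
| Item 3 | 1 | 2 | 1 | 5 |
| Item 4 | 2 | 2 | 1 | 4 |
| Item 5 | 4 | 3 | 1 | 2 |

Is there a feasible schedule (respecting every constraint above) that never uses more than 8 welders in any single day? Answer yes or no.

Schedule Item 1@1, Item 2@1, Item 3@1, Item 4@3, Item 5@2: d1:7  d2:8  d3:7  d4:7  d5:3 — peak 8 ≤ 8.

yes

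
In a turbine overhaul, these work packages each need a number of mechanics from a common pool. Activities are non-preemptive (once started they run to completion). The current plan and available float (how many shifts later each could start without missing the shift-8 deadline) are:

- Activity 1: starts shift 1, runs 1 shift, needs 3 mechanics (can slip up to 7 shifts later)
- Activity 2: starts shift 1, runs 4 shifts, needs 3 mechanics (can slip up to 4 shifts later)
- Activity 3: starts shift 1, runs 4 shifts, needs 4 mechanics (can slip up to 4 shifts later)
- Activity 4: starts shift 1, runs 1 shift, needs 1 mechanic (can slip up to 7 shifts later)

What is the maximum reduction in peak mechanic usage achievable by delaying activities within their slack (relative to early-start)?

Early-start peak: s1:11  s2:7  s3:7  s4:7  s5:0  s6:0  s7:0  s8:0 ⇒ 11.
Leveled (Activity 1@1, Activity 2@1, Activity 3@5, Activity 4@2): s1:6  s2:4  s3:3  s4:3  s5:4  s6:4  s7:4  s8:4 ⇒ 6.
Reduction 11 − 6 = 5.

5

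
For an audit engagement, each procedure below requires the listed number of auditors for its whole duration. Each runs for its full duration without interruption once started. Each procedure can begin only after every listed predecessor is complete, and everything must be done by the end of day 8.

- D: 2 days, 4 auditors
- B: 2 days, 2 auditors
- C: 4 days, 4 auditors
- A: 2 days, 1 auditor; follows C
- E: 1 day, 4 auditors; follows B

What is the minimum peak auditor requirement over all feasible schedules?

6

Early-start (D@1, B@1, C@1, A@5, E@3) gives peak 10: d1:10  d2:10  d3:8  d4:4  d5:1  d6:1  d7:0  d8:0.
Shift C→3, A→7, E→7.
Schedule D@1, B@1, C@3, A@7, E@7: d1:6  d2:6  d3:4  d4:4  d5:4  d6:4  d7:5  d8:1 — peak 6.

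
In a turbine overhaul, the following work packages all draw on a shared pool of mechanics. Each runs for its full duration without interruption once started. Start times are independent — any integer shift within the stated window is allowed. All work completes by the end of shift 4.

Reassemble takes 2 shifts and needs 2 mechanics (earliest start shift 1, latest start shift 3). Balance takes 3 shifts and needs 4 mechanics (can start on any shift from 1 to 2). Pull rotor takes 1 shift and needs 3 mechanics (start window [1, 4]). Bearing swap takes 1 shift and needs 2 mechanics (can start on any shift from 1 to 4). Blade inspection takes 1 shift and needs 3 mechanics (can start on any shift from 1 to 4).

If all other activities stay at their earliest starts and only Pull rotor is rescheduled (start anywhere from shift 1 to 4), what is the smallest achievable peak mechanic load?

11

Pull rotor@1: s1:14  s2:6  s3:4  s4:0 → peak 14
Pull rotor@2: s1:11  s2:9  s3:4  s4:0 → peak 11
Pull rotor@3: s1:11  s2:6  s3:7  s4:0 → peak 11
Pull rotor@4: s1:11  s2:6  s3:4  s4:3 → peak 11
Best is Pull rotor@2, peak 11.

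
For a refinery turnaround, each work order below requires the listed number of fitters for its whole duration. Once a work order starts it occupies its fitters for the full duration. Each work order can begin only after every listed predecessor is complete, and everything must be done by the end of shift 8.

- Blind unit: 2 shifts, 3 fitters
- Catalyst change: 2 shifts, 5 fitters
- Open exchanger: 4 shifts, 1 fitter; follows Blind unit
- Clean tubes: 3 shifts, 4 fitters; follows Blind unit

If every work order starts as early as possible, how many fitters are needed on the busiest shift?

8

Early-start schedule: Blind unit@1, Catalyst change@1, Open exchanger@3, Clean tubes@3.
Load per shift: shift 1: 8, shift 2: 8, shift 3: 5, shift 4: 5, shift 5: 5, shift 6: 1, shift 7: 0, shift 8: 0.
Peak is 8.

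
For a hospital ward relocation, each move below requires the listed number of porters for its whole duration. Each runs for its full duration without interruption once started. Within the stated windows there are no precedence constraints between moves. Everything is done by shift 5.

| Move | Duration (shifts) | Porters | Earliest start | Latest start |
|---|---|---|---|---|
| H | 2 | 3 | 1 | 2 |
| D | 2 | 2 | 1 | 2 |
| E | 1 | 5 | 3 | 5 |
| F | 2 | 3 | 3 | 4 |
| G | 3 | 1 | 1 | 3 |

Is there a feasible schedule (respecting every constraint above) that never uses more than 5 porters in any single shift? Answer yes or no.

no

The minimum achievable peak is 6; 5 < 6, so no feasible schedule stays within the cap.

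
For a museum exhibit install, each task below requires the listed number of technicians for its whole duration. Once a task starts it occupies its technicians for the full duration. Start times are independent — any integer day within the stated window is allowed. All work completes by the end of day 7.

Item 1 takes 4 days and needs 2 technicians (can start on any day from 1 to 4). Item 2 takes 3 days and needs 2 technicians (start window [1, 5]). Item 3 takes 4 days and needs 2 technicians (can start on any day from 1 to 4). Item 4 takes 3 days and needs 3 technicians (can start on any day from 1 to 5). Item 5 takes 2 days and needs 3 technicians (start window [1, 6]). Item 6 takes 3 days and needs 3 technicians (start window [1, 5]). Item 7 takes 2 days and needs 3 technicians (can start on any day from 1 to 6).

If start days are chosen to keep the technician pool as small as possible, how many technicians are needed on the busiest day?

8

Early-start (Item 1@1, Item 2@1, Item 3@1, Item 4@1, Item 5@1, Item 6@1, Item 7@1) gives peak 18: d1:18  d2:18  d3:12  d4:4  d5:0  d6:0  d7:0.
Shift Item 3→4, Item 5→4, Item 6→5, Item 7→6.
Schedule Item 1@1, Item 2@1, Item 3@4, Item 4@1, Item 5@4, Item 6@5, Item 7@6: d1:7  d2:7  d3:7  d4:7  d5:8  d6:8  d7:8 — peak 8.
Total technician-days = 52 over 7 days ⇒ peak ≥ ⌈52/7⌉ = 8, so 8 is optimal.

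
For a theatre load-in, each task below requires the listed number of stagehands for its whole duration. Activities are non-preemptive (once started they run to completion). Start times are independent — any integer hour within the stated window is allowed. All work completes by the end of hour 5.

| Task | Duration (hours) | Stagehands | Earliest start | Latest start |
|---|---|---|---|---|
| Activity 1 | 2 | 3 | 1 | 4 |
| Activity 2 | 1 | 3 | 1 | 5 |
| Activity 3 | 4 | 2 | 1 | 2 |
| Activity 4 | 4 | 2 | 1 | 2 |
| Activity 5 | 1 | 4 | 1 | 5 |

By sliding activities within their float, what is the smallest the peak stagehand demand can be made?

7

Early-start (Activity 1@1, Activity 2@1, Activity 3@1, Activity 4@1, Activity 5@1) gives peak 14: h1:14  h2:7  h3:4  h4:4  h5:0.
Shift Activity 2→3, Activity 5→5.
Schedule Activity 1@1, Activity 2@3, Activity 3@1, Activity 4@1, Activity 5@5: h1:7  h2:7  h3:7  h4:4  h5:4 — peak 7.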